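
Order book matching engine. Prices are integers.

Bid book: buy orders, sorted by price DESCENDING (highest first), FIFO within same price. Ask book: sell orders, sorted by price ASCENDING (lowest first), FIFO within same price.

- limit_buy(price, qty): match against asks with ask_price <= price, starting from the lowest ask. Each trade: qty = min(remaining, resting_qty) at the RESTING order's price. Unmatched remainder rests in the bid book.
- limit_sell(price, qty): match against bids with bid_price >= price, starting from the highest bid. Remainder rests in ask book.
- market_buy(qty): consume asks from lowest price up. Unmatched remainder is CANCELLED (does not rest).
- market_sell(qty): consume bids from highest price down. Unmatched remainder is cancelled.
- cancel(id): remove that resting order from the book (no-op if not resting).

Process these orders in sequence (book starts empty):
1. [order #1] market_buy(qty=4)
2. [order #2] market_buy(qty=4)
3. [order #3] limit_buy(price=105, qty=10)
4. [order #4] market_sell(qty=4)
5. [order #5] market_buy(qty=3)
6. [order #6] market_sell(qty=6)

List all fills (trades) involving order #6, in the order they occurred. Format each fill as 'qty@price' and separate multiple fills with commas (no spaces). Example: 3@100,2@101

Answer: 6@105

Derivation:
After op 1 [order #1] market_buy(qty=4): fills=none; bids=[-] asks=[-]
After op 2 [order #2] market_buy(qty=4): fills=none; bids=[-] asks=[-]
After op 3 [order #3] limit_buy(price=105, qty=10): fills=none; bids=[#3:10@105] asks=[-]
After op 4 [order #4] market_sell(qty=4): fills=#3x#4:4@105; bids=[#3:6@105] asks=[-]
After op 5 [order #5] market_buy(qty=3): fills=none; bids=[#3:6@105] asks=[-]
After op 6 [order #6] market_sell(qty=6): fills=#3x#6:6@105; bids=[-] asks=[-]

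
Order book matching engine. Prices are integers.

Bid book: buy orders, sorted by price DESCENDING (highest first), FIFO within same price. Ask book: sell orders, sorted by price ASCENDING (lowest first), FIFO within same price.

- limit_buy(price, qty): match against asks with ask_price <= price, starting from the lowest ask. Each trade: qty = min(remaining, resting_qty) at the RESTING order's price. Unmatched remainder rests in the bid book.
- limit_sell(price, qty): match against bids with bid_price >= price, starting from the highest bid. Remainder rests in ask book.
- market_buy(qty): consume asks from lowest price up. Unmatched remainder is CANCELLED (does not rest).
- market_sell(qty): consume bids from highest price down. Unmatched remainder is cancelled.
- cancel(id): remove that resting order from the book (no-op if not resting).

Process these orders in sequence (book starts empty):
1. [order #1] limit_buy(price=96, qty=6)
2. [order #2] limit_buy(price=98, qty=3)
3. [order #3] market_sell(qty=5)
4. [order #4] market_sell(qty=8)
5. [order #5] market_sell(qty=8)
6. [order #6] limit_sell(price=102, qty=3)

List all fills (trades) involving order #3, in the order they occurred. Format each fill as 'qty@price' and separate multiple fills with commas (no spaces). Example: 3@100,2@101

After op 1 [order #1] limit_buy(price=96, qty=6): fills=none; bids=[#1:6@96] asks=[-]
After op 2 [order #2] limit_buy(price=98, qty=3): fills=none; bids=[#2:3@98 #1:6@96] asks=[-]
After op 3 [order #3] market_sell(qty=5): fills=#2x#3:3@98 #1x#3:2@96; bids=[#1:4@96] asks=[-]
After op 4 [order #4] market_sell(qty=8): fills=#1x#4:4@96; bids=[-] asks=[-]
After op 5 [order #5] market_sell(qty=8): fills=none; bids=[-] asks=[-]
After op 6 [order #6] limit_sell(price=102, qty=3): fills=none; bids=[-] asks=[#6:3@102]

Answer: 3@98,2@96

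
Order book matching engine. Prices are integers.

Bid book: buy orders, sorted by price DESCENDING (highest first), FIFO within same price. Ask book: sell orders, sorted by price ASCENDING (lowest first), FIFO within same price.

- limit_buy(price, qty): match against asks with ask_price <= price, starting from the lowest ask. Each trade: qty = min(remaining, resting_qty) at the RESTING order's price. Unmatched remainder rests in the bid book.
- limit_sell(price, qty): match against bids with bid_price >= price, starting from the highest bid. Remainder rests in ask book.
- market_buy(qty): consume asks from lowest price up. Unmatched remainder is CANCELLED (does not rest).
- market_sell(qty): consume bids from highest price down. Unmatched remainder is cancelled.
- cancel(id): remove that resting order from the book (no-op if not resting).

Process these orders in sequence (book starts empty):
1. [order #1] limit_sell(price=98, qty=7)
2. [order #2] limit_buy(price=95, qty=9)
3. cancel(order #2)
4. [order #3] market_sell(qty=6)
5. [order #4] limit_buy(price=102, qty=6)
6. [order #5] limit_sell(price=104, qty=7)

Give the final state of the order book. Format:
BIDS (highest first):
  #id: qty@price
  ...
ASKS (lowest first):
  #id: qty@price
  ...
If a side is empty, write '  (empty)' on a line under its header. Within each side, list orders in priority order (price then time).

After op 1 [order #1] limit_sell(price=98, qty=7): fills=none; bids=[-] asks=[#1:7@98]
After op 2 [order #2] limit_buy(price=95, qty=9): fills=none; bids=[#2:9@95] asks=[#1:7@98]
After op 3 cancel(order #2): fills=none; bids=[-] asks=[#1:7@98]
After op 4 [order #3] market_sell(qty=6): fills=none; bids=[-] asks=[#1:7@98]
After op 5 [order #4] limit_buy(price=102, qty=6): fills=#4x#1:6@98; bids=[-] asks=[#1:1@98]
After op 6 [order #5] limit_sell(price=104, qty=7): fills=none; bids=[-] asks=[#1:1@98 #5:7@104]

Answer: BIDS (highest first):
  (empty)
ASKS (lowest first):
  #1: 1@98
  #5: 7@104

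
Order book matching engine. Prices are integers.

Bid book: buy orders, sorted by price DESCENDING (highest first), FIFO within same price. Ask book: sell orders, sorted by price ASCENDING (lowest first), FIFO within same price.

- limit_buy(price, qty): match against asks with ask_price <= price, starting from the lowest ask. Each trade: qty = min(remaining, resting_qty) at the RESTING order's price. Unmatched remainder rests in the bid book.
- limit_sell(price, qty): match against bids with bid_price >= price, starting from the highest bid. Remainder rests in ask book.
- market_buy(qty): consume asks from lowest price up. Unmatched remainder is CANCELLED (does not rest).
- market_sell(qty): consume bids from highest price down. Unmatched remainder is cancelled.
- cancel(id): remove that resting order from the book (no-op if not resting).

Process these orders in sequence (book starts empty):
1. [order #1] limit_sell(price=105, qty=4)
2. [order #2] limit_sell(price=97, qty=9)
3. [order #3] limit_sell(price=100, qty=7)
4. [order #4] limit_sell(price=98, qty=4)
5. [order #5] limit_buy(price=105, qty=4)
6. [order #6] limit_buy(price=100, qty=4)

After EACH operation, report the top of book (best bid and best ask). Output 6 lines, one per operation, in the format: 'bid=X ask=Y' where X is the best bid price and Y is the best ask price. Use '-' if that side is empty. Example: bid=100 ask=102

Answer: bid=- ask=105
bid=- ask=97
bid=- ask=97
bid=- ask=97
bid=- ask=97
bid=- ask=97

Derivation:
After op 1 [order #1] limit_sell(price=105, qty=4): fills=none; bids=[-] asks=[#1:4@105]
After op 2 [order #2] limit_sell(price=97, qty=9): fills=none; bids=[-] asks=[#2:9@97 #1:4@105]
After op 3 [order #3] limit_sell(price=100, qty=7): fills=none; bids=[-] asks=[#2:9@97 #3:7@100 #1:4@105]
After op 4 [order #4] limit_sell(price=98, qty=4): fills=none; bids=[-] asks=[#2:9@97 #4:4@98 #3:7@100 #1:4@105]
After op 5 [order #5] limit_buy(price=105, qty=4): fills=#5x#2:4@97; bids=[-] asks=[#2:5@97 #4:4@98 #3:7@100 #1:4@105]
After op 6 [order #6] limit_buy(price=100, qty=4): fills=#6x#2:4@97; bids=[-] asks=[#2:1@97 #4:4@98 #3:7@100 #1:4@105]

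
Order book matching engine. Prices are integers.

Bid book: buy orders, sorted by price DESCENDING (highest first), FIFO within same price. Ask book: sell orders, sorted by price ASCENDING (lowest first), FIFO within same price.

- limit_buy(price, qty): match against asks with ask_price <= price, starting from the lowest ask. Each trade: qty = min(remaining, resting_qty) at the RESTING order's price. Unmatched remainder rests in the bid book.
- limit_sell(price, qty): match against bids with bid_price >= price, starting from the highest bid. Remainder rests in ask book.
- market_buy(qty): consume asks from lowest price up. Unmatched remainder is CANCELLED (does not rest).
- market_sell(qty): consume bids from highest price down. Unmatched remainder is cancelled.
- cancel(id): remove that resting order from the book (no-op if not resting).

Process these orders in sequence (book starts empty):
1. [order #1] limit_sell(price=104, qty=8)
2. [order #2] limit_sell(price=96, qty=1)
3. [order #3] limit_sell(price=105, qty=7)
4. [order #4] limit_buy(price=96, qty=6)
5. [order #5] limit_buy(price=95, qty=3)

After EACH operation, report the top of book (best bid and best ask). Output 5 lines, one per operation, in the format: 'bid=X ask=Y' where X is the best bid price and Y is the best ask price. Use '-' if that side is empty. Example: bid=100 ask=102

After op 1 [order #1] limit_sell(price=104, qty=8): fills=none; bids=[-] asks=[#1:8@104]
After op 2 [order #2] limit_sell(price=96, qty=1): fills=none; bids=[-] asks=[#2:1@96 #1:8@104]
After op 3 [order #3] limit_sell(price=105, qty=7): fills=none; bids=[-] asks=[#2:1@96 #1:8@104 #3:7@105]
After op 4 [order #4] limit_buy(price=96, qty=6): fills=#4x#2:1@96; bids=[#4:5@96] asks=[#1:8@104 #3:7@105]
After op 5 [order #5] limit_buy(price=95, qty=3): fills=none; bids=[#4:5@96 #5:3@95] asks=[#1:8@104 #3:7@105]

Answer: bid=- ask=104
bid=- ask=96
bid=- ask=96
bid=96 ask=104
bid=96 ask=104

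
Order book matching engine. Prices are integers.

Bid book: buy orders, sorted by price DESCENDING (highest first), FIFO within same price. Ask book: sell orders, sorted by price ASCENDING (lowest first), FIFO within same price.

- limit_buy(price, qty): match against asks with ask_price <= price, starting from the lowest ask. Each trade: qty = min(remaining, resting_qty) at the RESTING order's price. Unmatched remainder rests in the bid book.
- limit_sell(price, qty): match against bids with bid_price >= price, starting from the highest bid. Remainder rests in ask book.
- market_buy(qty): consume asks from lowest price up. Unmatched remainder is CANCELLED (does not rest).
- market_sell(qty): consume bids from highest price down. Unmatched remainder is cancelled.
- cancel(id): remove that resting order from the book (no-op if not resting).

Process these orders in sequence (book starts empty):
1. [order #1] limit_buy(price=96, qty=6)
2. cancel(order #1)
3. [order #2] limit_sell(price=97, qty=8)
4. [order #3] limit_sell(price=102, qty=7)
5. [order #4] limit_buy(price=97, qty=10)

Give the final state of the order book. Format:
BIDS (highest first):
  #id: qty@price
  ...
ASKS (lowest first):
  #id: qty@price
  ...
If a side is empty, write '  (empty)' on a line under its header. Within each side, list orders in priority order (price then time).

Answer: BIDS (highest first):
  #4: 2@97
ASKS (lowest first):
  #3: 7@102

Derivation:
After op 1 [order #1] limit_buy(price=96, qty=6): fills=none; bids=[#1:6@96] asks=[-]
After op 2 cancel(order #1): fills=none; bids=[-] asks=[-]
After op 3 [order #2] limit_sell(price=97, qty=8): fills=none; bids=[-] asks=[#2:8@97]
After op 4 [order #3] limit_sell(price=102, qty=7): fills=none; bids=[-] asks=[#2:8@97 #3:7@102]
After op 5 [order #4] limit_buy(price=97, qty=10): fills=#4x#2:8@97; bids=[#4:2@97] asks=[#3:7@102]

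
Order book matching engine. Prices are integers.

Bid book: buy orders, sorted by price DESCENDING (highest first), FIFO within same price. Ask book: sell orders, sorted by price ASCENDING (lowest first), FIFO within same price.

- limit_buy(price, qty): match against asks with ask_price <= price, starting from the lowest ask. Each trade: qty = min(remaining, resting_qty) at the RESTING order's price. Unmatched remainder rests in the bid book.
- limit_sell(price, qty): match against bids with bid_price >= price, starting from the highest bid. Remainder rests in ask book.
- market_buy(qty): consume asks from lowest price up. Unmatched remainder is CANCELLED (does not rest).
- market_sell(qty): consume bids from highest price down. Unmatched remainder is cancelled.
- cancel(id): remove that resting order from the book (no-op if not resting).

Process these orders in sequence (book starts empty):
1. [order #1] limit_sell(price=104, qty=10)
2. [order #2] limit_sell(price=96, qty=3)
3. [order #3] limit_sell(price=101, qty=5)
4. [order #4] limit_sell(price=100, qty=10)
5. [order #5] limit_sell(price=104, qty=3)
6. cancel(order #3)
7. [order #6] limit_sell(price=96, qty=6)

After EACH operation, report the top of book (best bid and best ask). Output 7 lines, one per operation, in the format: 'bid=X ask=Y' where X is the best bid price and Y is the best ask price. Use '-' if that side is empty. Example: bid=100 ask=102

After op 1 [order #1] limit_sell(price=104, qty=10): fills=none; bids=[-] asks=[#1:10@104]
After op 2 [order #2] limit_sell(price=96, qty=3): fills=none; bids=[-] asks=[#2:3@96 #1:10@104]
After op 3 [order #3] limit_sell(price=101, qty=5): fills=none; bids=[-] asks=[#2:3@96 #3:5@101 #1:10@104]
After op 4 [order #4] limit_sell(price=100, qty=10): fills=none; bids=[-] asks=[#2:3@96 #4:10@100 #3:5@101 #1:10@104]
After op 5 [order #5] limit_sell(price=104, qty=3): fills=none; bids=[-] asks=[#2:3@96 #4:10@100 #3:5@101 #1:10@104 #5:3@104]
After op 6 cancel(order #3): fills=none; bids=[-] asks=[#2:3@96 #4:10@100 #1:10@104 #5:3@104]
After op 7 [order #6] limit_sell(price=96, qty=6): fills=none; bids=[-] asks=[#2:3@96 #6:6@96 #4:10@100 #1:10@104 #5:3@104]

Answer: bid=- ask=104
bid=- ask=96
bid=- ask=96
bid=- ask=96
bid=- ask=96
bid=- ask=96
bid=- ask=96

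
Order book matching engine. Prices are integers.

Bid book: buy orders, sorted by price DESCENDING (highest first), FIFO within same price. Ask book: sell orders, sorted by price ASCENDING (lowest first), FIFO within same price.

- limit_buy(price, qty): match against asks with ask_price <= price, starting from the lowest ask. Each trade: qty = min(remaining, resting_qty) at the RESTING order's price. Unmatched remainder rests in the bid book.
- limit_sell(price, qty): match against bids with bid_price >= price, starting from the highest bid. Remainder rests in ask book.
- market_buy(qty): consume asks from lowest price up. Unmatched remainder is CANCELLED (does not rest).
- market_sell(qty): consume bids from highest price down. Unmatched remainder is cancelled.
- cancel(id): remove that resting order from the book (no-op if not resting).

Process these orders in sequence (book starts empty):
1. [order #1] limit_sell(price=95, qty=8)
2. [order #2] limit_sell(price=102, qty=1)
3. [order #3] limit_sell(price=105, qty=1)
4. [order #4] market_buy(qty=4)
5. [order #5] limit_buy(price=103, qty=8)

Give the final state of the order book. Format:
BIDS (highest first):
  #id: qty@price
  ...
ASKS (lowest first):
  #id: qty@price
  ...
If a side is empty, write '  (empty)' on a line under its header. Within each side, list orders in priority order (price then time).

After op 1 [order #1] limit_sell(price=95, qty=8): fills=none; bids=[-] asks=[#1:8@95]
After op 2 [order #2] limit_sell(price=102, qty=1): fills=none; bids=[-] asks=[#1:8@95 #2:1@102]
After op 3 [order #3] limit_sell(price=105, qty=1): fills=none; bids=[-] asks=[#1:8@95 #2:1@102 #3:1@105]
After op 4 [order #4] market_buy(qty=4): fills=#4x#1:4@95; bids=[-] asks=[#1:4@95 #2:1@102 #3:1@105]
After op 5 [order #5] limit_buy(price=103, qty=8): fills=#5x#1:4@95 #5x#2:1@102; bids=[#5:3@103] asks=[#3:1@105]

Answer: BIDS (highest first):
  #5: 3@103
ASKS (lowest first):
  #3: 1@105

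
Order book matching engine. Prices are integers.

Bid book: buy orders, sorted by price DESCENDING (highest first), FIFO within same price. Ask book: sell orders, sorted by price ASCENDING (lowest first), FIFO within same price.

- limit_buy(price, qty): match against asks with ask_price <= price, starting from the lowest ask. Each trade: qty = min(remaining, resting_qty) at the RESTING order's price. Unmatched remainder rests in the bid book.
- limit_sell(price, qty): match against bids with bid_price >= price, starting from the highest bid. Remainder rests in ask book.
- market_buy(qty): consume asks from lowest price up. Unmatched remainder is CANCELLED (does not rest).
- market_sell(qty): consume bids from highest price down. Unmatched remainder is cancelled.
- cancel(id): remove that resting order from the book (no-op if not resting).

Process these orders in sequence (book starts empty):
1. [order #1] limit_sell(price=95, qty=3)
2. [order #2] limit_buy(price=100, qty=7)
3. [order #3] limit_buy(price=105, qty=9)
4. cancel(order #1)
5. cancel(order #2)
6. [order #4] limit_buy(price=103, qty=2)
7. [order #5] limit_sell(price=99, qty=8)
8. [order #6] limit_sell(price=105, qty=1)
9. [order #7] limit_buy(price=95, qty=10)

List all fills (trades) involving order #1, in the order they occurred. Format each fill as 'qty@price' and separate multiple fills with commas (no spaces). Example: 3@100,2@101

After op 1 [order #1] limit_sell(price=95, qty=3): fills=none; bids=[-] asks=[#1:3@95]
After op 2 [order #2] limit_buy(price=100, qty=7): fills=#2x#1:3@95; bids=[#2:4@100] asks=[-]
After op 3 [order #3] limit_buy(price=105, qty=9): fills=none; bids=[#3:9@105 #2:4@100] asks=[-]
After op 4 cancel(order #1): fills=none; bids=[#3:9@105 #2:4@100] asks=[-]
After op 5 cancel(order #2): fills=none; bids=[#3:9@105] asks=[-]
After op 6 [order #4] limit_buy(price=103, qty=2): fills=none; bids=[#3:9@105 #4:2@103] asks=[-]
After op 7 [order #5] limit_sell(price=99, qty=8): fills=#3x#5:8@105; bids=[#3:1@105 #4:2@103] asks=[-]
After op 8 [order #6] limit_sell(price=105, qty=1): fills=#3x#6:1@105; bids=[#4:2@103] asks=[-]
After op 9 [order #7] limit_buy(price=95, qty=10): fills=none; bids=[#4:2@103 #7:10@95] asks=[-]

Answer: 3@95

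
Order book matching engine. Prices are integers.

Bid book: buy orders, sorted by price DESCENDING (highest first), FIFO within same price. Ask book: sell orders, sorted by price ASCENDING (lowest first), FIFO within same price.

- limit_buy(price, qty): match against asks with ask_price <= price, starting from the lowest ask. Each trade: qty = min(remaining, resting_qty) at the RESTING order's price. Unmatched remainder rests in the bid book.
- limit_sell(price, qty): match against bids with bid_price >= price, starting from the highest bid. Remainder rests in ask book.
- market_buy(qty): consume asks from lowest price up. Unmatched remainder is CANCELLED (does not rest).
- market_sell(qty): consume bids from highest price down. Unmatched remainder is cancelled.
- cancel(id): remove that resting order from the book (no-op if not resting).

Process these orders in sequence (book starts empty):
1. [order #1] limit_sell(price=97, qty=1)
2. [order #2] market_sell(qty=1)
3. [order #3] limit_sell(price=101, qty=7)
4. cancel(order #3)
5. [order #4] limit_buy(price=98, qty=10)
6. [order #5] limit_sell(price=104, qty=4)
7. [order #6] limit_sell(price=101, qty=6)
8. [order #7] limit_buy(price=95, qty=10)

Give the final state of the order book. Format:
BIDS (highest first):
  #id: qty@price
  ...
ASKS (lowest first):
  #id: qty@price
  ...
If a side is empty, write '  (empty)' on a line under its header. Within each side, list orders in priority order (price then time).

Answer: BIDS (highest first):
  #4: 9@98
  #7: 10@95
ASKS (lowest first):
  #6: 6@101
  #5: 4@104

Derivation:
After op 1 [order #1] limit_sell(price=97, qty=1): fills=none; bids=[-] asks=[#1:1@97]
After op 2 [order #2] market_sell(qty=1): fills=none; bids=[-] asks=[#1:1@97]
After op 3 [order #3] limit_sell(price=101, qty=7): fills=none; bids=[-] asks=[#1:1@97 #3:7@101]
After op 4 cancel(order #3): fills=none; bids=[-] asks=[#1:1@97]
After op 5 [order #4] limit_buy(price=98, qty=10): fills=#4x#1:1@97; bids=[#4:9@98] asks=[-]
After op 6 [order #5] limit_sell(price=104, qty=4): fills=none; bids=[#4:9@98] asks=[#5:4@104]
After op 7 [order #6] limit_sell(price=101, qty=6): fills=none; bids=[#4:9@98] asks=[#6:6@101 #5:4@104]
After op 8 [order #7] limit_buy(price=95, qty=10): fills=none; bids=[#4:9@98 #7:10@95] asks=[#6:6@101 #5:4@104]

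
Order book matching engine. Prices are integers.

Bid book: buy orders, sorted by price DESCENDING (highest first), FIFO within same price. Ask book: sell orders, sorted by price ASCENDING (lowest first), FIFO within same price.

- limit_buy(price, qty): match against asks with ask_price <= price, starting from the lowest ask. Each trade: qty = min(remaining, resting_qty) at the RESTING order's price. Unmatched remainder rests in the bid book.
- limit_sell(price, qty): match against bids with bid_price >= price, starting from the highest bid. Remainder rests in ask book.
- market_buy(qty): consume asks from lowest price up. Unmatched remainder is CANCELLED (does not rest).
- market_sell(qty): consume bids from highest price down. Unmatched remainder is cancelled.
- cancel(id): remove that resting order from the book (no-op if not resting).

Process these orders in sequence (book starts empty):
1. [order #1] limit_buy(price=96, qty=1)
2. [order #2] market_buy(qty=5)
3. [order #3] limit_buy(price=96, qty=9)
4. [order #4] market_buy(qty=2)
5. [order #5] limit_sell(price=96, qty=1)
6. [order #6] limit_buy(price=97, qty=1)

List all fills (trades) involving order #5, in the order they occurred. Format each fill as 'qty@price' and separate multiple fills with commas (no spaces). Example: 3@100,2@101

Answer: 1@96

Derivation:
After op 1 [order #1] limit_buy(price=96, qty=1): fills=none; bids=[#1:1@96] asks=[-]
After op 2 [order #2] market_buy(qty=5): fills=none; bids=[#1:1@96] asks=[-]
After op 3 [order #3] limit_buy(price=96, qty=9): fills=none; bids=[#1:1@96 #3:9@96] asks=[-]
After op 4 [order #4] market_buy(qty=2): fills=none; bids=[#1:1@96 #3:9@96] asks=[-]
After op 5 [order #5] limit_sell(price=96, qty=1): fills=#1x#5:1@96; bids=[#3:9@96] asks=[-]
After op 6 [order #6] limit_buy(price=97, qty=1): fills=none; bids=[#6:1@97 #3:9@96] asks=[-]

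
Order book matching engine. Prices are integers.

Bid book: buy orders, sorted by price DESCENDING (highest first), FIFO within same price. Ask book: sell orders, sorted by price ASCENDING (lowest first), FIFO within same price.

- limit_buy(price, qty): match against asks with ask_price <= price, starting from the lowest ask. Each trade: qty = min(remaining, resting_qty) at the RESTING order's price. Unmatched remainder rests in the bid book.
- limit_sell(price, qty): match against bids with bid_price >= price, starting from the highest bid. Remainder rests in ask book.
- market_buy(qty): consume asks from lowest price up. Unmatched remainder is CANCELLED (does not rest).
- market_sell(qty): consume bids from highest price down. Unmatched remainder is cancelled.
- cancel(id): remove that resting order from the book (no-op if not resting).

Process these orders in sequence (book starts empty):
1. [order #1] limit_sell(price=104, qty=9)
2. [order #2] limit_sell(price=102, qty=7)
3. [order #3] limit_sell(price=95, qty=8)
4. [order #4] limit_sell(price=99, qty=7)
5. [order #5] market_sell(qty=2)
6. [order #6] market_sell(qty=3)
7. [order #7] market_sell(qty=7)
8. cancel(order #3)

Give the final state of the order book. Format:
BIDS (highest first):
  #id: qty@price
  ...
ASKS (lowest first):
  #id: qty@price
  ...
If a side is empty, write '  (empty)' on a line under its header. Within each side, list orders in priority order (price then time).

Answer: BIDS (highest first):
  (empty)
ASKS (lowest first):
  #4: 7@99
  #2: 7@102
  #1: 9@104

Derivation:
After op 1 [order #1] limit_sell(price=104, qty=9): fills=none; bids=[-] asks=[#1:9@104]
After op 2 [order #2] limit_sell(price=102, qty=7): fills=none; bids=[-] asks=[#2:7@102 #1:9@104]
After op 3 [order #3] limit_sell(price=95, qty=8): fills=none; bids=[-] asks=[#3:8@95 #2:7@102 #1:9@104]
After op 4 [order #4] limit_sell(price=99, qty=7): fills=none; bids=[-] asks=[#3:8@95 #4:7@99 #2:7@102 #1:9@104]
After op 5 [order #5] market_sell(qty=2): fills=none; bids=[-] asks=[#3:8@95 #4:7@99 #2:7@102 #1:9@104]
After op 6 [order #6] market_sell(qty=3): fills=none; bids=[-] asks=[#3:8@95 #4:7@99 #2:7@102 #1:9@104]
After op 7 [order #7] market_sell(qty=7): fills=none; bids=[-] asks=[#3:8@95 #4:7@99 #2:7@102 #1:9@104]
After op 8 cancel(order #3): fills=none; bids=[-] asks=[#4:7@99 #2:7@102 #1:9@104]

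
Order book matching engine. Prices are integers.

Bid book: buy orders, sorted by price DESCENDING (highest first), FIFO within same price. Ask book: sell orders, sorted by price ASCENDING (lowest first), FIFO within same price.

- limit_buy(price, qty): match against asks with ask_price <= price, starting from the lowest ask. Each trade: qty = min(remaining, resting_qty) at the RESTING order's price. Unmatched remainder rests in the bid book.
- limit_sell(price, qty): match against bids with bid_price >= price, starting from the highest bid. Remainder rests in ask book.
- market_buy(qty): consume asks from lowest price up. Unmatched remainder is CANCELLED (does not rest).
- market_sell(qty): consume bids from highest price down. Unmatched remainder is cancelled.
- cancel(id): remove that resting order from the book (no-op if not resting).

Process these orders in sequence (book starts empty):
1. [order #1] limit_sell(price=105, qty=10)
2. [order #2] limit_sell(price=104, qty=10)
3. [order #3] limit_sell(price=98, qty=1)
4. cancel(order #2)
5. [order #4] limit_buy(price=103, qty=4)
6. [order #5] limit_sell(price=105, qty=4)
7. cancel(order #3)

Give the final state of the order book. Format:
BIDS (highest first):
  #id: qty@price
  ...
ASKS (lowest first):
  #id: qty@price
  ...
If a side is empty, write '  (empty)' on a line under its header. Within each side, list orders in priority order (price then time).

After op 1 [order #1] limit_sell(price=105, qty=10): fills=none; bids=[-] asks=[#1:10@105]
After op 2 [order #2] limit_sell(price=104, qty=10): fills=none; bids=[-] asks=[#2:10@104 #1:10@105]
After op 3 [order #3] limit_sell(price=98, qty=1): fills=none; bids=[-] asks=[#3:1@98 #2:10@104 #1:10@105]
After op 4 cancel(order #2): fills=none; bids=[-] asks=[#3:1@98 #1:10@105]
After op 5 [order #4] limit_buy(price=103, qty=4): fills=#4x#3:1@98; bids=[#4:3@103] asks=[#1:10@105]
After op 6 [order #5] limit_sell(price=105, qty=4): fills=none; bids=[#4:3@103] asks=[#1:10@105 #5:4@105]
After op 7 cancel(order #3): fills=none; bids=[#4:3@103] asks=[#1:10@105 #5:4@105]

Answer: BIDS (highest first):
  #4: 3@103
ASKS (lowest first):
  #1: 10@105
  #5: 4@105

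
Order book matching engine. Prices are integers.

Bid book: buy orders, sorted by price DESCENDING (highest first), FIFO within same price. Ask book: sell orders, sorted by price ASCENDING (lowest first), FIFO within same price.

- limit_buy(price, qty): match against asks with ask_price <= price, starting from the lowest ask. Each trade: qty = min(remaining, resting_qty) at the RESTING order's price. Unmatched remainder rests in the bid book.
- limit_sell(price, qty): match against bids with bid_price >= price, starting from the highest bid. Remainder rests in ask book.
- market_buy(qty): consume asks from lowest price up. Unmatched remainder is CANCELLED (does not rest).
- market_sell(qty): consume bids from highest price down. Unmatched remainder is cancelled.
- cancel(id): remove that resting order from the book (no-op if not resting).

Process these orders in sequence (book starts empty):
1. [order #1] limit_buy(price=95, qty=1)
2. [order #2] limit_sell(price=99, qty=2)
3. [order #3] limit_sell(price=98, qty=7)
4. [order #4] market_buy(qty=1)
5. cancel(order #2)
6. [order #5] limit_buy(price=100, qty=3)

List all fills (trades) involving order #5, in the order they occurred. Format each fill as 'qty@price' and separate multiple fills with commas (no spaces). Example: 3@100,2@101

Answer: 3@98

Derivation:
After op 1 [order #1] limit_buy(price=95, qty=1): fills=none; bids=[#1:1@95] asks=[-]
After op 2 [order #2] limit_sell(price=99, qty=2): fills=none; bids=[#1:1@95] asks=[#2:2@99]
After op 3 [order #3] limit_sell(price=98, qty=7): fills=none; bids=[#1:1@95] asks=[#3:7@98 #2:2@99]
After op 4 [order #4] market_buy(qty=1): fills=#4x#3:1@98; bids=[#1:1@95] asks=[#3:6@98 #2:2@99]
After op 5 cancel(order #2): fills=none; bids=[#1:1@95] asks=[#3:6@98]
After op 6 [order #5] limit_buy(price=100, qty=3): fills=#5x#3:3@98; bids=[#1:1@95] asks=[#3:3@98]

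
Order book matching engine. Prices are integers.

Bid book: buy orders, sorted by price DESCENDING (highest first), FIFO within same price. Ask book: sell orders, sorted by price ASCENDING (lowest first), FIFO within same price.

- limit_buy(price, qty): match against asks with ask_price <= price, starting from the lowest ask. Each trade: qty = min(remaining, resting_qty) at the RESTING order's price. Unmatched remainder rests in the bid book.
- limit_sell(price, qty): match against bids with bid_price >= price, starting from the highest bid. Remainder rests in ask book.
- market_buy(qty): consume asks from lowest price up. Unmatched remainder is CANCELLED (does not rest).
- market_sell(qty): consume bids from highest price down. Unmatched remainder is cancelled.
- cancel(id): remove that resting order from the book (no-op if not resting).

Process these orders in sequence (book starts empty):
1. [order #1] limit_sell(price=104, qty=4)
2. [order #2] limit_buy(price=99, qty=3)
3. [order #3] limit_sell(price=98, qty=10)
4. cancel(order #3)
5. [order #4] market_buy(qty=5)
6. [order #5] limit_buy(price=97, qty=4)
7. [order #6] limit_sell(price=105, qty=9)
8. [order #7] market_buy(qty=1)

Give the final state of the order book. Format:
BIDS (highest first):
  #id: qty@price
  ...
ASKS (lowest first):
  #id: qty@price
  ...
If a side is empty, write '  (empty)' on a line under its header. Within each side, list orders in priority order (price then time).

Answer: BIDS (highest first):
  #5: 4@97
ASKS (lowest first):
  #6: 8@105

Derivation:
After op 1 [order #1] limit_sell(price=104, qty=4): fills=none; bids=[-] asks=[#1:4@104]
After op 2 [order #2] limit_buy(price=99, qty=3): fills=none; bids=[#2:3@99] asks=[#1:4@104]
After op 3 [order #3] limit_sell(price=98, qty=10): fills=#2x#3:3@99; bids=[-] asks=[#3:7@98 #1:4@104]
After op 4 cancel(order #3): fills=none; bids=[-] asks=[#1:4@104]
After op 5 [order #4] market_buy(qty=5): fills=#4x#1:4@104; bids=[-] asks=[-]
After op 6 [order #5] limit_buy(price=97, qty=4): fills=none; bids=[#5:4@97] asks=[-]
After op 7 [order #6] limit_sell(price=105, qty=9): fills=none; bids=[#5:4@97] asks=[#6:9@105]
After op 8 [order #7] market_buy(qty=1): fills=#7x#6:1@105; bids=[#5:4@97] asks=[#6:8@105]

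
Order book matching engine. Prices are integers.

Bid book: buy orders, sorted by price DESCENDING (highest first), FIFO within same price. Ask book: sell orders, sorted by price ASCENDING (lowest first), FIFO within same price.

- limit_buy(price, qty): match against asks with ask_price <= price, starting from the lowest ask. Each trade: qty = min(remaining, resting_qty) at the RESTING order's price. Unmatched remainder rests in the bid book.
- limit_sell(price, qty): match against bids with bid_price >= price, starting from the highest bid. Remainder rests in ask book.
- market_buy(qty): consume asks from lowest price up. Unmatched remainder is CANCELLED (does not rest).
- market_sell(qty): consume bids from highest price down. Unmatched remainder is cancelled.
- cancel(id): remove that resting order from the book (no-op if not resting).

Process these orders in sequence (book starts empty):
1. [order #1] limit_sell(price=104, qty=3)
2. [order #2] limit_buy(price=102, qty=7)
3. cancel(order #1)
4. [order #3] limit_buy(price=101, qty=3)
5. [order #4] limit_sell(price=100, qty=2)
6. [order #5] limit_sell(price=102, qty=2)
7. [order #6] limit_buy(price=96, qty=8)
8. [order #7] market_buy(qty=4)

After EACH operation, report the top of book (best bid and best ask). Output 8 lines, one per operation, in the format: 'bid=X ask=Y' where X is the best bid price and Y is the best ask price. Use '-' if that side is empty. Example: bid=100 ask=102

After op 1 [order #1] limit_sell(price=104, qty=3): fills=none; bids=[-] asks=[#1:3@104]
After op 2 [order #2] limit_buy(price=102, qty=7): fills=none; bids=[#2:7@102] asks=[#1:3@104]
After op 3 cancel(order #1): fills=none; bids=[#2:7@102] asks=[-]
After op 4 [order #3] limit_buy(price=101, qty=3): fills=none; bids=[#2:7@102 #3:3@101] asks=[-]
After op 5 [order #4] limit_sell(price=100, qty=2): fills=#2x#4:2@102; bids=[#2:5@102 #3:3@101] asks=[-]
After op 6 [order #5] limit_sell(price=102, qty=2): fills=#2x#5:2@102; bids=[#2:3@102 #3:3@101] asks=[-]
After op 7 [order #6] limit_buy(price=96, qty=8): fills=none; bids=[#2:3@102 #3:3@101 #6:8@96] asks=[-]
After op 8 [order #7] market_buy(qty=4): fills=none; bids=[#2:3@102 #3:3@101 #6:8@96] asks=[-]

Answer: bid=- ask=104
bid=102 ask=104
bid=102 ask=-
bid=102 ask=-
bid=102 ask=-
bid=102 ask=-
bid=102 ask=-
bid=102 ask=-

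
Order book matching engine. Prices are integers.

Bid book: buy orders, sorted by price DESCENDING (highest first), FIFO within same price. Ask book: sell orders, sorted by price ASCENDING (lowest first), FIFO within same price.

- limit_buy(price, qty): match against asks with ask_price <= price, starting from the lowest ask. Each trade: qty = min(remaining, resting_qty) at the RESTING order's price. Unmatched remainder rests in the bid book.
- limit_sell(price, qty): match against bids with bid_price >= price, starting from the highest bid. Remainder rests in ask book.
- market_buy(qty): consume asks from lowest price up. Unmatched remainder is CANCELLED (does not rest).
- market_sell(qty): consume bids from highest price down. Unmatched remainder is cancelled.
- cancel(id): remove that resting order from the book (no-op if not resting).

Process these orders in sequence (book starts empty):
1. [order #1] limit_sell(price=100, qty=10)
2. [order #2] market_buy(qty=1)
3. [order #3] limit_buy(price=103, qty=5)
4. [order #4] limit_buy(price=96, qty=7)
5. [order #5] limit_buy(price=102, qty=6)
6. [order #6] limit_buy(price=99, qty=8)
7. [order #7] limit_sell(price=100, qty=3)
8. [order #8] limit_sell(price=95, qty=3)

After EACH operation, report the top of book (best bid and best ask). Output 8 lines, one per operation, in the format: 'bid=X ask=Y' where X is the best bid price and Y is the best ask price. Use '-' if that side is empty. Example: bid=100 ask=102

Answer: bid=- ask=100
bid=- ask=100
bid=- ask=100
bid=96 ask=100
bid=102 ask=-
bid=102 ask=-
bid=99 ask=100
bid=99 ask=100

Derivation:
After op 1 [order #1] limit_sell(price=100, qty=10): fills=none; bids=[-] asks=[#1:10@100]
After op 2 [order #2] market_buy(qty=1): fills=#2x#1:1@100; bids=[-] asks=[#1:9@100]
After op 3 [order #3] limit_buy(price=103, qty=5): fills=#3x#1:5@100; bids=[-] asks=[#1:4@100]
After op 4 [order #4] limit_buy(price=96, qty=7): fills=none; bids=[#4:7@96] asks=[#1:4@100]
After op 5 [order #5] limit_buy(price=102, qty=6): fills=#5x#1:4@100; bids=[#5:2@102 #4:7@96] asks=[-]
After op 6 [order #6] limit_buy(price=99, qty=8): fills=none; bids=[#5:2@102 #6:8@99 #4:7@96] asks=[-]
After op 7 [order #7] limit_sell(price=100, qty=3): fills=#5x#7:2@102; bids=[#6:8@99 #4:7@96] asks=[#7:1@100]
After op 8 [order #8] limit_sell(price=95, qty=3): fills=#6x#8:3@99; bids=[#6:5@99 #4:7@96] asks=[#7:1@100]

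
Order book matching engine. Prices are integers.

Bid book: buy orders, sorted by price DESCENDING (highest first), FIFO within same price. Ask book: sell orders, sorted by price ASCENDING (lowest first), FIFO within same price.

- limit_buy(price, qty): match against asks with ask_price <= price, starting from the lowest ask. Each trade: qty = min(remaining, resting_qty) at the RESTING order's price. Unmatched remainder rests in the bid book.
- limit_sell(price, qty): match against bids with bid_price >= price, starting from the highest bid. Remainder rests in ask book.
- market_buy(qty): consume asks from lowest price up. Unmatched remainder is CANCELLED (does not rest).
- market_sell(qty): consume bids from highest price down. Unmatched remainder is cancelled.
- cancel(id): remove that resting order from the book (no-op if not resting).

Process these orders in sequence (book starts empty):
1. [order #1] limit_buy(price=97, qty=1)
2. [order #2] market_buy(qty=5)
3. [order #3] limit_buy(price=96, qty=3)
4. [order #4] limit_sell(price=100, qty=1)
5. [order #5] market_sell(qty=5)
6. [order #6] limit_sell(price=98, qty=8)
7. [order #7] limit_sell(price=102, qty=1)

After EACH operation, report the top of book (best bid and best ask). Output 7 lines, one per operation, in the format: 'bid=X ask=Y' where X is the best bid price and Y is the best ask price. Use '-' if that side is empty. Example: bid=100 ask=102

After op 1 [order #1] limit_buy(price=97, qty=1): fills=none; bids=[#1:1@97] asks=[-]
After op 2 [order #2] market_buy(qty=5): fills=none; bids=[#1:1@97] asks=[-]
After op 3 [order #3] limit_buy(price=96, qty=3): fills=none; bids=[#1:1@97 #3:3@96] asks=[-]
After op 4 [order #4] limit_sell(price=100, qty=1): fills=none; bids=[#1:1@97 #3:3@96] asks=[#4:1@100]
After op 5 [order #5] market_sell(qty=5): fills=#1x#5:1@97 #3x#5:3@96; bids=[-] asks=[#4:1@100]
After op 6 [order #6] limit_sell(price=98, qty=8): fills=none; bids=[-] asks=[#6:8@98 #4:1@100]
After op 7 [order #7] limit_sell(price=102, qty=1): fills=none; bids=[-] asks=[#6:8@98 #4:1@100 #7:1@102]

Answer: bid=97 ask=-
bid=97 ask=-
bid=97 ask=-
bid=97 ask=100
bid=- ask=100
bid=- ask=98
bid=- ask=98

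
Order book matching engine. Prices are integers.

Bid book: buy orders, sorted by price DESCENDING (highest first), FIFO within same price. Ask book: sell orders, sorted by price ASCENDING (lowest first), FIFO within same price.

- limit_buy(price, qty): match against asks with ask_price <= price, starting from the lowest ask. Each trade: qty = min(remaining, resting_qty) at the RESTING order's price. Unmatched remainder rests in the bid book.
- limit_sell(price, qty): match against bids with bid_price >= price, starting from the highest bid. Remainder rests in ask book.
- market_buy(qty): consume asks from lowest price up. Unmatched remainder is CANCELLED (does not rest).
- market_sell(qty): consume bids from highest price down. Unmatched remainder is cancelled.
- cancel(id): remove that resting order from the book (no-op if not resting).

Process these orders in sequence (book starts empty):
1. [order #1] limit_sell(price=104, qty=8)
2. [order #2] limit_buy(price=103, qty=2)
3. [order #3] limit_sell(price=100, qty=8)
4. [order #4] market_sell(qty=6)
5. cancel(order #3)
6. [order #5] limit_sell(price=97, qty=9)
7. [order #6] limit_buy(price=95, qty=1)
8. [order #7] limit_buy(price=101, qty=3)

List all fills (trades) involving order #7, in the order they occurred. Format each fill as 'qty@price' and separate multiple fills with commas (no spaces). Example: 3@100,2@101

After op 1 [order #1] limit_sell(price=104, qty=8): fills=none; bids=[-] asks=[#1:8@104]
After op 2 [order #2] limit_buy(price=103, qty=2): fills=none; bids=[#2:2@103] asks=[#1:8@104]
After op 3 [order #3] limit_sell(price=100, qty=8): fills=#2x#3:2@103; bids=[-] asks=[#3:6@100 #1:8@104]
After op 4 [order #4] market_sell(qty=6): fills=none; bids=[-] asks=[#3:6@100 #1:8@104]
After op 5 cancel(order #3): fills=none; bids=[-] asks=[#1:8@104]
After op 6 [order #5] limit_sell(price=97, qty=9): fills=none; bids=[-] asks=[#5:9@97 #1:8@104]
After op 7 [order #6] limit_buy(price=95, qty=1): fills=none; bids=[#6:1@95] asks=[#5:9@97 #1:8@104]
After op 8 [order #7] limit_buy(price=101, qty=3): fills=#7x#5:3@97; bids=[#6:1@95] asks=[#5:6@97 #1:8@104]

Answer: 3@97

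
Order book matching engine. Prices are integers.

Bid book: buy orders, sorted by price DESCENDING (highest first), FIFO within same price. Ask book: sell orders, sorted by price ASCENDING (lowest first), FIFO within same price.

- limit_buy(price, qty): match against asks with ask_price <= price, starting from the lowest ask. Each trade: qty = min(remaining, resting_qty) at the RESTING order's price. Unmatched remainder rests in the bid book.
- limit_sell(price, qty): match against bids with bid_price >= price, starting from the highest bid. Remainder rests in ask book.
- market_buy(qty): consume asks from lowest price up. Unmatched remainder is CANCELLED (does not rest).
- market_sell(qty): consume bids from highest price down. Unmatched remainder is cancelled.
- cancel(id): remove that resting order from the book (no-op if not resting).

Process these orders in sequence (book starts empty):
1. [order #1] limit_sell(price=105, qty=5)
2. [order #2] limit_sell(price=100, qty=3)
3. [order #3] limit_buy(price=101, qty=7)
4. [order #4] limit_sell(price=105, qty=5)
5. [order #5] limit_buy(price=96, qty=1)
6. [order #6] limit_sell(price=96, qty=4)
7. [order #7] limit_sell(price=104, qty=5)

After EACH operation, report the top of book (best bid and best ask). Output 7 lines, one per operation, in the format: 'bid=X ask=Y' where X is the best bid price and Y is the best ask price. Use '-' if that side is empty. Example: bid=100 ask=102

Answer: bid=- ask=105
bid=- ask=100
bid=101 ask=105
bid=101 ask=105
bid=101 ask=105
bid=96 ask=105
bid=96 ask=104

Derivation:
After op 1 [order #1] limit_sell(price=105, qty=5): fills=none; bids=[-] asks=[#1:5@105]
After op 2 [order #2] limit_sell(price=100, qty=3): fills=none; bids=[-] asks=[#2:3@100 #1:5@105]
After op 3 [order #3] limit_buy(price=101, qty=7): fills=#3x#2:3@100; bids=[#3:4@101] asks=[#1:5@105]
After op 4 [order #4] limit_sell(price=105, qty=5): fills=none; bids=[#3:4@101] asks=[#1:5@105 #4:5@105]
After op 5 [order #5] limit_buy(price=96, qty=1): fills=none; bids=[#3:4@101 #5:1@96] asks=[#1:5@105 #4:5@105]
After op 6 [order #6] limit_sell(price=96, qty=4): fills=#3x#6:4@101; bids=[#5:1@96] asks=[#1:5@105 #4:5@105]
After op 7 [order #7] limit_sell(price=104, qty=5): fills=none; bids=[#5:1@96] asks=[#7:5@104 #1:5@105 #4:5@105]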